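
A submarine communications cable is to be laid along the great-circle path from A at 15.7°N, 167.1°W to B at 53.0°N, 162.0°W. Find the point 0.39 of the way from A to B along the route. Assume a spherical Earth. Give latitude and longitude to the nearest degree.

≈ 30°N, 166°W

Convert each endpoint to a unit vector on the sphere (x = cos φ cos λ, y = cos φ sin λ, z = sin φ).
The central angle between the endpoints is δ = arccos(p₁·p₂) ≈ 0.655 rad (37.5°).
Interpolate at f = 0.39 with slerp weights a = sin((1−f)δ)/sin δ ≈ 0.639, b = sin(fδ)/sin δ ≈ 0.415.
p = a·p₁ + b·p₂ ≈ (-0.837, -0.214, 0.504); φ = arcsin(p_z) ≈ 30.27°, λ = atan2(p_y, p_x) ≈ -165.63°.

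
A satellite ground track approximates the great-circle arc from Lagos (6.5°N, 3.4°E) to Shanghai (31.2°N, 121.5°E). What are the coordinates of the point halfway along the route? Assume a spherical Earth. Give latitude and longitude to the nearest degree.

Convert each endpoint to a unit vector on the sphere (x = cos φ cos λ, y = cos φ sin λ, z = sin φ).
The central angle between the endpoints is δ = arccos(p₁·p₂) ≈ 1.919 rad (110.0°).
Interpolate at f = 1/2 with slerp weights a = sin((1−f)δ)/sin δ ≈ 0.871, b = sin(fδ)/sin δ ≈ 0.871.
p = a·p₁ + b·p₂ ≈ (0.475, 0.687, 0.550); φ = arcsin(p_z) ≈ 33.37°, λ = atan2(p_y, p_x) ≈ 55.34°.

≈ 33°N, 55°E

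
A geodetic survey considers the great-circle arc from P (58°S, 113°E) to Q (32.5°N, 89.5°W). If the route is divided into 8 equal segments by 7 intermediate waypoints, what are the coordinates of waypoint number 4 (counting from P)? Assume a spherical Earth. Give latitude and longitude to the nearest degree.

Write both endpoints as unit vectors p₁, p₂ with components (cos φ cos λ, cos φ sin λ, sin φ).
The central angle between the endpoints is δ = arccos(p₁·p₂) ≈ 2.623 rad (150.3°).
Interpolate at f = 4/8 with slerp weights a = sin((1−f)δ)/sin δ ≈ 1.950, b = sin(fδ)/sin δ ≈ 1.950.
p = a·p₁ + b·p₂ ≈ (-0.389, -0.694, -0.606); φ = arcsin(p_z) ≈ -37.31°, λ = atan2(p_y, p_x) ≈ -119.32°.

≈ (37°S, 119°W)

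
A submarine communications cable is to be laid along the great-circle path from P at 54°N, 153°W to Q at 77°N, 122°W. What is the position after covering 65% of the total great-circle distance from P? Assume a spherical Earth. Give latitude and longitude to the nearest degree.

≈ 70°N, 140°W

Write both endpoints as unit vectors p₁, p₂ with components (cos φ cos λ, cos φ sin λ, sin φ).
The central angle between the endpoints is δ = arccos(p₁·p₂) ≈ 0.447 rad (25.6°).
Interpolate at f = 0.65 with slerp weights a = sin((1−f)δ)/sin δ ≈ 0.360, b = sin(fδ)/sin δ ≈ 0.663.
p = a·p₁ + b·p₂ ≈ (-0.268, -0.223, 0.937); φ = arcsin(p_z) ≈ 69.62°, λ = atan2(p_y, p_x) ≈ -140.26°.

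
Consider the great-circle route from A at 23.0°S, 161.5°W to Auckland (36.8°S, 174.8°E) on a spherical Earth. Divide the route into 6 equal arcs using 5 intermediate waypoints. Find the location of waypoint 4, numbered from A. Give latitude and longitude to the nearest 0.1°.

From cos δ = sin φ₁ sin φ₂ + cos φ₁ cos φ₂ cos Δλ, the central angle is δ ≈ 0.430 rad (24.6°).
Interpolate at f = 4/6 with slerp weights a = sin((1−f)δ)/sin δ ≈ 0.343, b = sin(fδ)/sin δ ≈ 0.678.
p = a·p₁ + b·p₂ ≈ (-0.840, -0.051, -0.540); φ = arcsin(p_z) ≈ -32.70°, λ = atan2(p_y, p_x) ≈ -176.54°.

≈ 32.7°S, 176.5°W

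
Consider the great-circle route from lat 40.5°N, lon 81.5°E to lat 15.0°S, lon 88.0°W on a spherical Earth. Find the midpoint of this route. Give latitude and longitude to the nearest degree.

From cos δ = sin φ₁ sin φ₂ + cos φ₁ cos φ₂ cos Δλ, the central angle is δ ≈ 2.669 rad (152.9°).
Interpolate at f = 1/2 with slerp weights a = sin((1−f)δ)/sin δ ≈ 2.135, b = sin(fδ)/sin δ ≈ 2.135.
p = a·p₁ + b·p₂ ≈ (0.312, -0.455, 0.834); φ = arcsin(p_z) ≈ 56.50°, λ = atan2(p_y, p_x) ≈ -55.59°.

≈ lat 57°N, lon 56°W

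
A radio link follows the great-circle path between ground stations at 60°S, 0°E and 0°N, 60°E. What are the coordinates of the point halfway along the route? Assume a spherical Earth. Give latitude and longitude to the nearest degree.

≈ 33°S, 41°E

Write both endpoints as unit vectors p₁, p₂ with components (cos φ cos λ, cos φ sin λ, sin φ).
The central angle between the endpoints is δ = arccos(p₁·p₂) ≈ 1.318 rad (75.5°).
Interpolate at f = 1/2 with slerp weights a = sin((1−f)δ)/sin δ ≈ 0.632, b = sin(fδ)/sin δ ≈ 0.632.
p = a·p₁ + b·p₂ ≈ (0.632, 0.548, -0.548); φ = arcsin(p_z) ≈ -33.21°, λ = atan2(p_y, p_x) ≈ 40.89°.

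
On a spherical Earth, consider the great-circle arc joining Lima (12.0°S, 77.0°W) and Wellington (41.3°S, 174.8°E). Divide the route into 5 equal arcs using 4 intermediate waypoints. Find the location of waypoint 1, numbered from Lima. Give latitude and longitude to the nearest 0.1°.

≈ (24.8°S, 91.9°W)

Convert each endpoint to a unit vector on the sphere (x = cos φ cos λ, y = cos φ sin λ, z = sin φ).
The central angle between the endpoints is δ = arccos(p₁·p₂) ≈ 1.663 rad (95.3°).
Interpolate at f = 1/5 with slerp weights a = sin((1−f)δ)/sin δ ≈ 0.975, b = sin(fδ)/sin δ ≈ 0.328.
p = a·p₁ + b·p₂ ≈ (-0.031, -0.907, -0.419); φ = arcsin(p_z) ≈ -24.79°, λ = atan2(p_y, p_x) ≈ -91.94°.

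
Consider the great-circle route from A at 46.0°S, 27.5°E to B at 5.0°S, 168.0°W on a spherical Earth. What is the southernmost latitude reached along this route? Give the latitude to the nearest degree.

≈ 77°S

The great circle lies in the plane with unit normal n̂ = (p₁ × p₂)/|p₁ × p₂|.
Here n̂_z ≈ +0.232; the vertex latitude is φ_max = arccos|n̂_z| ≈ 76.6°.
Check via Clairaut: cos φ_max = |cos φ₁| · sin C = cos(46.0°)·sin(160.5°) ≈ 0.232, again giving ≈ 76.6°.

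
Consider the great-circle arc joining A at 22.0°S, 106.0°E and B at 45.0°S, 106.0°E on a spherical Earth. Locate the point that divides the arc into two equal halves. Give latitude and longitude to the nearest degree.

≈ 33°S, 106°E

Convert each endpoint to a unit vector on the sphere (x = cos φ cos λ, y = cos φ sin λ, z = sin φ).
The central angle between the endpoints is δ = arccos(p₁·p₂) ≈ 0.401 rad (23.0°).
Interpolate at f = 1/2 with slerp weights a = sin((1−f)δ)/sin δ ≈ 0.510, b = sin(fδ)/sin δ ≈ 0.510.
p = a·p₁ + b·p₂ ≈ (-0.230, 0.802, -0.552); φ = arcsin(p_z) ≈ -33.50°, λ = atan2(p_y, p_x) ≈ 106.00°.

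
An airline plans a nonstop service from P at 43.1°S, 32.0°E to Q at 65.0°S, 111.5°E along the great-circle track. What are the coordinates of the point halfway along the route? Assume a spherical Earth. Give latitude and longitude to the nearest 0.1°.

≈ 60.3°S, 59.2°E

Write both endpoints as unit vectors p₁, p₂ with components (cos φ cos λ, cos φ sin λ, sin φ).
The central angle between the endpoints is δ = arccos(p₁·p₂) ≈ 0.829 rad (47.5°).
Interpolate at f = 1/2 with slerp weights a = sin((1−f)δ)/sin δ ≈ 0.546, b = sin(fδ)/sin δ ≈ 0.546.
p = a·p₁ + b·p₂ ≈ (0.254, 0.426, -0.868); φ = arcsin(p_z) ≈ -60.27°, λ = atan2(p_y, p_x) ≈ 59.24°.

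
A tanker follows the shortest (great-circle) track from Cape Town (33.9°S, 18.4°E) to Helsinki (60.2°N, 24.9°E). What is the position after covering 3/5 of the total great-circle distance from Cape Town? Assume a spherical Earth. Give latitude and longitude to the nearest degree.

≈ 23°N, 21°E

Convert each endpoint to a unit vector on the sphere (x = cos φ cos λ, y = cos φ sin λ, z = sin φ).
The central angle between the endpoints is δ = arccos(p₁·p₂) ≈ 1.645 rad (94.3°).
Interpolate at f = 3/5 with slerp weights a = sin((1−f)δ)/sin δ ≈ 0.613, b = sin(fδ)/sin δ ≈ 0.837.
p = a·p₁ + b·p₂ ≈ (0.860, 0.336, 0.384); φ = arcsin(p_z) ≈ 22.58°, λ = atan2(p_y, p_x) ≈ 21.32°.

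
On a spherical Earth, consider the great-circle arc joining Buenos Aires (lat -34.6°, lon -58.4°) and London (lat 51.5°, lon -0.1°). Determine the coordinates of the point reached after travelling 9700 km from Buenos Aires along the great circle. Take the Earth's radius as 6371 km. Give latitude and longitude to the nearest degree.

≈ lat 42°, lon -12°

Convert each endpoint to a unit vector on the sphere (x = cos φ cos λ, y = cos φ sin λ, z = sin φ).
The central angle between the endpoints is δ = arccos(p₁·p₂) ≈ 1.747 rad (100.1°). The total great-circle distance is δ·R ≈ 1.747 × 6371 ≈ 11129 km, so the target fraction is f = 9700/11129 ≈ 0.872.
Interpolate at f ≈ 0.872 with slerp weights a = sin((1−f)δ)/sin δ ≈ 0.226, b = sin(fδ)/sin δ ≈ 1.015.
p = a·p₁ + b·p₂ ≈ (0.729, -0.160, 0.666); φ = arcsin(p_z) ≈ 41.73°, λ = atan2(p_y, p_x) ≈ -12.34°.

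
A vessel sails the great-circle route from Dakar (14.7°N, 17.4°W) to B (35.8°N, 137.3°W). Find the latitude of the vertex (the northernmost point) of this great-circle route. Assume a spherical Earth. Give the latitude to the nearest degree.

The great circle lies in the plane with unit normal n̂ = (p₁ × p₂)/|p₁ × p₂|.
Here n̂_z ≈ -0.701; the vertex latitude is φ_max = arccos|n̂_z| ≈ 45.5°.
Check via Clairaut: cos φ_max = |cos φ₁| · sin C = cos(14.7°)·sin(46.4°) ≈ 0.701, again giving ≈ 45.5°.

≈ 45°N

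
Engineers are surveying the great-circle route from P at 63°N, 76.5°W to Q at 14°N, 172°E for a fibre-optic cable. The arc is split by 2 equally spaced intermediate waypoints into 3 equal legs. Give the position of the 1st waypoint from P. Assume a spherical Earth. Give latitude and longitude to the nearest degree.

The haversine formula gives a central angle δ ≈ 1.517 rad (86.9°) between the endpoints.
Interpolate at f = 1/3 with slerp weights a = sin((1−f)δ)/sin δ ≈ 0.849, b = sin(fδ)/sin δ ≈ 0.485.
p = a·p₁ + b·p₂ ≈ (-0.376, -0.309, 0.873); φ = arcsin(p_z) ≈ 60.87°, λ = atan2(p_y, p_x) ≈ -140.58°.

≈ 61°N, 141°W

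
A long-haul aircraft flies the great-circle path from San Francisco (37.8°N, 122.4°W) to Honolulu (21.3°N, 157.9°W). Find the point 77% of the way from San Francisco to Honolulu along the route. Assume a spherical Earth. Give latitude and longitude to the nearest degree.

The haversine formula gives a central angle δ ≈ 0.606 rad (34.7°) between the endpoints.
Interpolate at f = 0.77 with slerp weights a = sin((1−f)δ)/sin δ ≈ 0.244, b = sin(fδ)/sin δ ≈ 0.790.
p = a·p₁ + b·p₂ ≈ (-0.785, -0.440, 0.436); φ = arcsin(p_z) ≈ 25.87°, λ = atan2(p_y, p_x) ≈ -150.75°.

≈ 26°N, 151°W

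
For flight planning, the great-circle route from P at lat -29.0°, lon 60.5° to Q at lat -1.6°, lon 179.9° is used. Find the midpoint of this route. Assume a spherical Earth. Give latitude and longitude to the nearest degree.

≈ lat -28°, lon 127°

Convert each endpoint to a unit vector on the sphere (x = cos φ cos λ, y = cos φ sin λ, z = sin φ).
The central angle between the endpoints is δ = arccos(p₁·p₂) ≈ 1.999 rad (114.6°).
Interpolate at f = 1/2 with slerp weights a = sin((1−f)δ)/sin δ ≈ 0.925, b = sin(fδ)/sin δ ≈ 0.925.
p = a·p₁ + b·p₂ ≈ (-0.526, 0.706, -0.474); φ = arcsin(p_z) ≈ -28.31°, λ = atan2(p_y, p_x) ≈ 126.71°.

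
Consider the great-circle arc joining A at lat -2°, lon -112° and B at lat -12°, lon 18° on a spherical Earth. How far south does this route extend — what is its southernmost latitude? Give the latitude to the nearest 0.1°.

≈ -17.2°

The great circle lies in the plane with unit normal n̂ = (p₁ × p₂)/|p₁ × p₂|.
Here n̂_z ≈ +0.955; the vertex latitude is φ_max = arccos|n̂_z| ≈ 17.2°.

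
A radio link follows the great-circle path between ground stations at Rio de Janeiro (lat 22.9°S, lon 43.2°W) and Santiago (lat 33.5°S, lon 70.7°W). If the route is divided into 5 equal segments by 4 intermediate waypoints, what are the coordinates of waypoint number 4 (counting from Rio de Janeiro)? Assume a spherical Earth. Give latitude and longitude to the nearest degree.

Write both endpoints as unit vectors p₁, p₂ with components (cos φ cos λ, cos φ sin λ, sin φ).
The central angle between the endpoints is δ = arccos(p₁·p₂) ≈ 0.460 rad (26.3°).
Interpolate at f = 4/5 with slerp weights a = sin((1−f)δ)/sin δ ≈ 0.207, b = sin(fδ)/sin δ ≈ 0.810.
p = a·p₁ + b·p₂ ≈ (0.362, -0.768, -0.528); φ = arcsin(p_z) ≈ -31.86°, λ = atan2(p_y, p_x) ≈ -64.75°.

≈ lat 32°S, lon 65°W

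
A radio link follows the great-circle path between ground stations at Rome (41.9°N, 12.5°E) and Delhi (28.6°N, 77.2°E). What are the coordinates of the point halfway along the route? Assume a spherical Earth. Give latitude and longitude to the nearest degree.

Write both endpoints as unit vectors p₁, p₂ with components (cos φ cos λ, cos φ sin λ, sin φ).
The central angle between the endpoints is δ = arccos(p₁·p₂) ≈ 0.929 rad (53.2°).
Interpolate at f = 1/2 with slerp weights a = sin((1−f)δ)/sin δ ≈ 0.559, b = sin(fδ)/sin δ ≈ 0.559.
p = a·p₁ + b·p₂ ≈ (0.515, 0.569, 0.641); φ = arcsin(p_z) ≈ 39.88°, λ = atan2(p_y, p_x) ≈ 47.84°.

≈ (40°N, 48°E)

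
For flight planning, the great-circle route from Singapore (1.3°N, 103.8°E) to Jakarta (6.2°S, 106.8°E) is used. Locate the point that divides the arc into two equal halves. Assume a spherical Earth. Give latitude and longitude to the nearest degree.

≈ (2°S, 105°E)

Convert each endpoint to a unit vector on the sphere (x = cos φ cos λ, y = cos φ sin λ, z = sin φ).
The central angle between the endpoints is δ = arccos(p₁·p₂) ≈ 0.141 rad (8.1°).
Interpolate at f = 1/2 with slerp weights a = sin((1−f)δ)/sin δ ≈ 0.501, b = sin(fδ)/sin δ ≈ 0.501.
p = a·p₁ + b·p₂ ≈ (-0.264, 0.964, -0.043); φ = arcsin(p_z) ≈ -2.45°, λ = atan2(p_y, p_x) ≈ 105.30°.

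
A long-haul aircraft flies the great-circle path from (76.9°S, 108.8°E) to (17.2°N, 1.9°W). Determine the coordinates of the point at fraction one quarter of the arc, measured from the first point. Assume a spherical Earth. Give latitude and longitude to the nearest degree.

The haversine formula gives a central angle δ ≈ 1.944 rad (111.4°) between the endpoints.
Interpolate at f = 1/4 with slerp weights a = sin((1−f)δ)/sin δ ≈ 1.067, b = sin(fδ)/sin δ ≈ 0.502.
p = a·p₁ + b·p₂ ≈ (0.401, 0.213, -0.891); φ = arcsin(p_z) ≈ -63.00°, λ = atan2(p_y, p_x) ≈ 27.99°.

≈ (63°S, 28°E)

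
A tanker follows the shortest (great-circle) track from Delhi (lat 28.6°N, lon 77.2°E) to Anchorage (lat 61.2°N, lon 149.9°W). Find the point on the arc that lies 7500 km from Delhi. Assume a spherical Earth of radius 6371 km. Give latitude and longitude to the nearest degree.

≈ lat 70°N, lon 180°E

From cos δ = sin φ₁ sin φ₂ + cos φ₁ cos φ₂ cos Δλ, the central angle is δ ≈ 1.439 rad (82.4°). The total great-circle distance is δ·R ≈ 1.439 × 6371 ≈ 9167 km, so the target fraction is f = 7500/9167 ≈ 0.818.
Interpolate at f ≈ 0.818 with slerp weights a = sin((1−f)δ)/sin δ ≈ 0.261, b = sin(fδ)/sin δ ≈ 0.932.
p = a·p₁ + b·p₂ ≈ (-0.338, -0.002, 0.941); φ = arcsin(p_z) ≈ 70.27°, λ = atan2(p_y, p_x) ≈ -179.72°.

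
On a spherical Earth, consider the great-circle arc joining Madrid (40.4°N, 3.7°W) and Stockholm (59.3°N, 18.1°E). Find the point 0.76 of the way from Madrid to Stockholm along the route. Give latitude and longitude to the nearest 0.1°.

Convert each endpoint to a unit vector on the sphere (x = cos φ cos λ, y = cos φ sin λ, z = sin φ).
The central angle between the endpoints is δ = arccos(p₁·p₂) ≈ 0.407 rad (23.3°).
Interpolate at f = 0.76 with slerp weights a = sin((1−f)δ)/sin δ ≈ 0.246, b = sin(fδ)/sin δ ≈ 0.769.
p = a·p₁ + b·p₂ ≈ (0.560, 0.110, 0.821); φ = arcsin(p_z) ≈ 55.17°, λ = atan2(p_y, p_x) ≈ 11.09°.

≈ 55.2°N, 11.1°E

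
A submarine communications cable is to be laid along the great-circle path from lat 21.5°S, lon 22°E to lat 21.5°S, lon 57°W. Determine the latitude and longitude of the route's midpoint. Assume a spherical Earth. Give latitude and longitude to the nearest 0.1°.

≈ lat 27.0°S, lon 17.5°W

Convert each endpoint to a unit vector on the sphere (x = cos φ cos λ, y = cos φ sin λ, z = sin φ).
The central angle between the endpoints is δ = arccos(p₁·p₂) ≈ 1.267 rad (72.6°).
Interpolate at f = 1/2 with slerp weights a = sin((1−f)δ)/sin δ ≈ 0.620, b = sin(fδ)/sin δ ≈ 0.620.
p = a·p₁ + b·p₂ ≈ (0.849, -0.268, -0.455); φ = arcsin(p_z) ≈ -27.04°, λ = atan2(p_y, p_x) ≈ -17.50°.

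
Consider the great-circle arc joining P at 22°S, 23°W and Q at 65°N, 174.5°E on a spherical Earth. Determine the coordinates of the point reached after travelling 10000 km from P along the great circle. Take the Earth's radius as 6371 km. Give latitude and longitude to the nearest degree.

≈ 66°N, 49°W

Convert each endpoint to a unit vector on the sphere (x = cos φ cos λ, y = cos φ sin λ, z = sin φ).
The central angle between the endpoints is δ = arccos(p₁·p₂) ≈ 2.365 rad (135.5°). The total great-circle distance is δ·R ≈ 2.365 × 6371 ≈ 15067 km, so the target fraction is f = 10000/15067 ≈ 0.664.
Interpolate at f ≈ 0.664 with slerp weights a = sin((1−f)δ)/sin δ ≈ 1.019, b = sin(fδ)/sin δ ≈ 1.427.
p = a·p₁ + b·p₂ ≈ (0.269, -0.311, 0.911); φ = arcsin(p_z) ≈ 65.70°, λ = atan2(p_y, p_x) ≈ -49.14°.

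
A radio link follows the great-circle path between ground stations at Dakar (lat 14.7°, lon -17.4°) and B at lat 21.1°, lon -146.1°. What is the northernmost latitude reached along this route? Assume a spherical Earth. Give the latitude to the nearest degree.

The great circle lies in the plane with unit normal n̂ = (p₁ × p₂)/|p₁ × p₂|.
Here n̂_z ≈ -0.799; the vertex latitude is φ_max = arccos|n̂_z| ≈ 36.9°.
Check via Clairaut: cos φ_max = |cos φ₁| · sin C = cos(14.7°)·sin(55.7°) ≈ 0.799, again giving ≈ 36.9°.

≈ 37°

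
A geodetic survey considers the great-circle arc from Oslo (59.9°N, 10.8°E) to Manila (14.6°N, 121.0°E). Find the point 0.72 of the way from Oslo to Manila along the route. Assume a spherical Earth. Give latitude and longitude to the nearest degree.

Convert each endpoint to a unit vector on the sphere (x = cos φ cos λ, y = cos φ sin λ, z = sin φ).
The central angle between the endpoints is δ = arccos(p₁·p₂) ≈ 1.520 rad (87.1°).
Interpolate at f = 0.72 with slerp weights a = sin((1−f)δ)/sin δ ≈ 0.413, b = sin(fδ)/sin δ ≈ 0.890.
p = a·p₁ + b·p₂ ≈ (-0.240, 0.777, 0.582); φ = arcsin(p_z) ≈ 35.59°, λ = atan2(p_y, p_x) ≈ 107.15°.

≈ 36°N, 107°E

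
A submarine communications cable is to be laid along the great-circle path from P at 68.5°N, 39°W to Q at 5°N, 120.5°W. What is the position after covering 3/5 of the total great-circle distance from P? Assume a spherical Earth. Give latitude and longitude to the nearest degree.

≈ 35°N, 106°W

The haversine formula gives a central angle δ ≈ 1.435 rad (82.2°) between the endpoints.
Interpolate at f = 3/5 with slerp weights a = sin((1−f)δ)/sin δ ≈ 0.548, b = sin(fδ)/sin δ ≈ 0.766.
p = a·p₁ + b·p₂ ≈ (-0.231, -0.784, 0.577); φ = arcsin(p_z) ≈ 35.22°, λ = atan2(p_y, p_x) ≈ -106.42°.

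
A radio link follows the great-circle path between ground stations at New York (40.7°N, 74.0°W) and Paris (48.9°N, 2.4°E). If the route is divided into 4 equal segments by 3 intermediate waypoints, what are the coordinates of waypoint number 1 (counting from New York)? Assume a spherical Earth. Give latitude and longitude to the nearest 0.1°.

From cos δ = sin φ₁ sin φ₂ + cos φ₁ cos φ₂ cos Δλ, the central angle is δ ≈ 0.917 rad (52.5°).
Interpolate at f = 1/4 with slerp weights a = sin((1−f)δ)/sin δ ≈ 0.800, b = sin(fδ)/sin δ ≈ 0.286.
p = a·p₁ + b·p₂ ≈ (0.355, -0.575, 0.737); φ = arcsin(p_z) ≈ 47.49°, λ = atan2(p_y, p_x) ≈ -58.30°.

≈ 47.5°N, 58.3°W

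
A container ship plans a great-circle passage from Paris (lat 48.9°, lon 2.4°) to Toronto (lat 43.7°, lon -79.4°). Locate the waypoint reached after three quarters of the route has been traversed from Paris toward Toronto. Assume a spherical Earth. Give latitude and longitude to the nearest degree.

Convert each endpoint to a unit vector on the sphere (x = cos φ cos λ, y = cos φ sin λ, z = sin φ).
The central angle between the endpoints is δ = arccos(p₁·p₂) ≈ 0.942 rad (54.0°).
Interpolate at f = 3/4 with slerp weights a = sin((1−f)δ)/sin δ ≈ 0.288, b = sin(fδ)/sin δ ≈ 0.803.
p = a·p₁ + b·p₂ ≈ (0.296, -0.562, 0.772); φ = arcsin(p_z) ≈ 50.53°, λ = atan2(p_y, p_x) ≈ -62.23°.

≈ lat 51°, lon -62°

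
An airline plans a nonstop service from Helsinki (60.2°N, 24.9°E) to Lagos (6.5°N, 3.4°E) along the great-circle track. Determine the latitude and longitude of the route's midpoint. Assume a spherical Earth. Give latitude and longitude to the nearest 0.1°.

Write both endpoints as unit vectors p₁, p₂ with components (cos φ cos λ, cos φ sin λ, sin φ).
The central angle between the endpoints is δ = arccos(p₁·p₂) ≈ 0.979 rad (56.1°).
Interpolate at f = 1/2 with slerp weights a = sin((1−f)δ)/sin δ ≈ 0.567, b = sin(fδ)/sin δ ≈ 0.567.
p = a·p₁ + b·p₂ ≈ (0.817, 0.152, 0.556); φ = arcsin(p_z) ≈ 33.76°, λ = atan2(p_y, p_x) ≈ 10.53°.

≈ 33.8°N, 10.5°E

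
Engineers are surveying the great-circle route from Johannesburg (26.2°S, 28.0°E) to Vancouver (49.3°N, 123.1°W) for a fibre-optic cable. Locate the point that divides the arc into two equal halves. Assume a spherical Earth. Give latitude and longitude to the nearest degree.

≈ (35°N, 16°W)

Write both endpoints as unit vectors p₁, p₂ with components (cos φ cos λ, cos φ sin λ, sin φ).
The central angle between the endpoints is δ = arccos(p₁·p₂) ≈ 2.581 rad (147.9°).
Interpolate at f = 1/2 with slerp weights a = sin((1−f)δ)/sin δ ≈ 1.807, b = sin(fδ)/sin δ ≈ 1.807.
p = a·p₁ + b·p₂ ≈ (0.788, -0.226, 0.572); φ = arcsin(p_z) ≈ 34.91°, λ = atan2(p_y, p_x) ≈ -16.00°.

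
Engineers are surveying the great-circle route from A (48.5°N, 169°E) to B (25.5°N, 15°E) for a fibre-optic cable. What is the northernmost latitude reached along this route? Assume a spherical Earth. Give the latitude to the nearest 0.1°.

The great circle lies in the plane with unit normal n̂ = (p₁ × p₂)/|p₁ × p₂|.
Here n̂_z ≈ -0.268; the vertex latitude is φ_max = arccos|n̂_z| ≈ 74.4°.
Check via Clairaut: cos φ_max = |cos φ₁| · sin C = cos(48.5°)·sin(23.9°) ≈ 0.268, again giving ≈ 74.4°.

≈ 74.4°N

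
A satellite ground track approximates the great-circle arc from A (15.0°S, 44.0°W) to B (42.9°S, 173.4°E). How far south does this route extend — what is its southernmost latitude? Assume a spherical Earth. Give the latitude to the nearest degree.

≈ 62°S

The great circle lies in the plane with unit normal n̂ = (p₁ × p₂)/|p₁ × p₂|.
Here n̂_z ≈ -0.466; the vertex latitude is φ_max = arccos|n̂_z| ≈ 62.2°.
Check via Clairaut: cos φ_max = |cos φ₁| · sin C = cos(15.0°)·sin(151.2°) ≈ 0.466, again giving ≈ 62.2°.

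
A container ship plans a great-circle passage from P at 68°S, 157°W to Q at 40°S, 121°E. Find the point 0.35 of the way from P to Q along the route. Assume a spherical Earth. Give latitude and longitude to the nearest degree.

Write both endpoints as unit vectors p₁, p₂ with components (cos φ cos λ, cos φ sin λ, sin φ).
The central angle between the endpoints is δ = arccos(p₁·p₂) ≈ 0.882 rad (50.5°).
Interpolate at f = 0.35 with slerp weights a = sin((1−f)δ)/sin δ ≈ 0.703, b = sin(fδ)/sin δ ≈ 0.394.
p = a·p₁ + b·p₂ ≈ (-0.398, 0.156, -0.904); φ = arcsin(p_z) ≈ -64.73°, λ = atan2(p_y, p_x) ≈ 158.63°.

≈ 65°S, 159°E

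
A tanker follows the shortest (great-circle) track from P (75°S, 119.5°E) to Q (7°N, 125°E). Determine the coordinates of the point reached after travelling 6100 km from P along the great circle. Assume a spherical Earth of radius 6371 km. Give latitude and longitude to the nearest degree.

Write both endpoints as unit vectors p₁, p₂ with components (cos φ cos λ, cos φ sin λ, sin φ).
The central angle between the endpoints is δ = arccos(p₁·p₂) ≈ 1.432 rad (82.1°). The total great-circle distance is δ·R ≈ 1.432 × 6371 ≈ 9126 km, so the target fraction is f = 6100/9126 ≈ 0.668.
Interpolate at f ≈ 0.668 with slerp weights a = sin((1−f)δ)/sin δ ≈ 0.462, b = sin(fδ)/sin δ ≈ 0.826.
p = a·p₁ + b·p₂ ≈ (-0.529, 0.775, -0.345); φ = arcsin(p_z) ≈ -20.20°, λ = atan2(p_y, p_x) ≈ 124.30°.

≈ (20°S, 124°E)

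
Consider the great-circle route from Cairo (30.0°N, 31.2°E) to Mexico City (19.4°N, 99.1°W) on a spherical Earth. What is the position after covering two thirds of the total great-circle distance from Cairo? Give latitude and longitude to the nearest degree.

≈ 42°N, 64°W

Convert each endpoint to a unit vector on the sphere (x = cos φ cos λ, y = cos φ sin λ, z = sin φ).
The central angle between the endpoints is δ = arccos(p₁·p₂) ≈ 1.941 rad (111.2°).
Interpolate at f = 2/3 with slerp weights a = sin((1−f)δ)/sin δ ≈ 0.647, b = sin(fδ)/sin δ ≈ 1.032.
p = a·p₁ + b·p₂ ≈ (0.325, -0.671, 0.666); φ = arcsin(p_z) ≈ 41.78°, λ = atan2(p_y, p_x) ≈ -64.15°.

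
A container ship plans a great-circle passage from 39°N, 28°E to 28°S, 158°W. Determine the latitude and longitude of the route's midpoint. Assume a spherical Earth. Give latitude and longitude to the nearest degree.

Write both endpoints as unit vectors p₁, p₂ with components (cos φ cos λ, cos φ sin λ, sin φ).
The central angle between the endpoints is δ = arccos(p₁·p₂) ≈ 2.931 rad (167.9°).
Interpolate at f = 1/2 with slerp weights a = sin((1−f)δ)/sin δ ≈ 4.753, b = sin(fδ)/sin δ ≈ 4.753.
p = a·p₁ + b·p₂ ≈ (-0.630, 0.162, 0.760); φ = arcsin(p_z) ≈ 49.44°, λ = atan2(p_y, p_x) ≈ 165.57°.

≈ 49°N, 166°E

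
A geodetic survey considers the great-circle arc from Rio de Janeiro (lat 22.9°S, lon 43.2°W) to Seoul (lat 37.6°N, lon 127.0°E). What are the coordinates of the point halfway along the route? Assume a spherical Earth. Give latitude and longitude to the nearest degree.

The haversine formula gives a central angle δ ≈ 2.846 rad (163.1°) between the endpoints.
Interpolate at f = 1/2 with slerp weights a = sin((1−f)δ)/sin δ ≈ 3.395, b = sin(fδ)/sin δ ≈ 3.395.
p = a·p₁ + b·p₂ ≈ (0.661, 0.007, 0.750); φ = arcsin(p_z) ≈ 48.62°, λ = atan2(p_y, p_x) ≈ 0.63°.

≈ lat 49°N, lon 1°E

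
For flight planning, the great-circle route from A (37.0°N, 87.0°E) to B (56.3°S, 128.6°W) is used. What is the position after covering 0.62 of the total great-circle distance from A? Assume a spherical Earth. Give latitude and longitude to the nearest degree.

Convert each endpoint to a unit vector on the sphere (x = cos φ cos λ, y = cos φ sin λ, z = sin φ).
The central angle between the endpoints is δ = arccos(p₁·p₂) ≈ 2.608 rad (149.4°).
Interpolate at f = 0.62 with slerp weights a = sin((1−f)δ)/sin δ ≈ 1.645, b = sin(fδ)/sin δ ≈ 1.964.
p = a·p₁ + b·p₂ ≈ (-0.611, 0.460, -0.644); φ = arcsin(p_z) ≈ -40.10°, λ = atan2(p_y, p_x) ≈ 143.02°.

≈ (40°S, 143°E)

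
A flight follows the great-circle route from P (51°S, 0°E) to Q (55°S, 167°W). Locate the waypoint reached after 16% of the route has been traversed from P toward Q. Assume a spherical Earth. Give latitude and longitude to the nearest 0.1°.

Convert each endpoint to a unit vector on the sphere (x = cos φ cos λ, y = cos φ sin λ, z = sin φ).
The central angle between the endpoints is δ = arccos(p₁·p₂) ≈ 1.282 rad (73.4°).
Interpolate at f = 0.16 with slerp weights a = sin((1−f)δ)/sin δ ≈ 0.919, b = sin(fδ)/sin δ ≈ 0.212.
p = a·p₁ + b·p₂ ≈ (0.459, -0.027, -0.888); φ = arcsin(p_z) ≈ -62.61°, λ = atan2(p_y, p_x) ≈ -3.42°.

≈ (62.6°S, 3.4°W)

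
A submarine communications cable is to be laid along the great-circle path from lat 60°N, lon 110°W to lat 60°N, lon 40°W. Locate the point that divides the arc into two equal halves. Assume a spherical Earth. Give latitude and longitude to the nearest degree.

≈ lat 65°N, lon 75°W

Write both endpoints as unit vectors p₁, p₂ with components (cos φ cos λ, cos φ sin λ, sin φ).
The central angle between the endpoints is δ = arccos(p₁·p₂) ≈ 0.582 rad (33.3°).
Interpolate at f = 1/2 with slerp weights a = sin((1−f)δ)/sin δ ≈ 0.522, b = sin(fδ)/sin δ ≈ 0.522.
p = a·p₁ + b·p₂ ≈ (0.111, -0.413, 0.904); φ = arcsin(p_z) ≈ 64.69°, λ = atan2(p_y, p_x) ≈ -75.00°.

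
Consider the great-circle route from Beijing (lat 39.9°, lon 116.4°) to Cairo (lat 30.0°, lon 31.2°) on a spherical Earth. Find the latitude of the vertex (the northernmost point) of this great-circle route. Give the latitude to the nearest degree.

The great circle lies in the plane with unit normal n̂ = (p₁ × p₂)/|p₁ × p₂|.
Here n̂_z ≈ -0.715; the vertex latitude is φ_max = arccos|n̂_z| ≈ 44.4°.

≈ 44°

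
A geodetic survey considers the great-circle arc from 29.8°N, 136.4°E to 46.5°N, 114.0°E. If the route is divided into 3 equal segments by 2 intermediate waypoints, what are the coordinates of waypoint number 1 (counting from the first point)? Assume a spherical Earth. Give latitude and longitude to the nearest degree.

≈ 36°N, 130°E

The haversine formula gives a central angle δ ≈ 0.421 rad (24.1°) between the endpoints.
Interpolate at f = 1/3 with slerp weights a = sin((1−f)δ)/sin δ ≈ 0.678, b = sin(fδ)/sin δ ≈ 0.342.
p = a·p₁ + b·p₂ ≈ (-0.522, 0.621, 0.585); φ = arcsin(p_z) ≈ 35.81°, λ = atan2(p_y, p_x) ≈ 130.04°.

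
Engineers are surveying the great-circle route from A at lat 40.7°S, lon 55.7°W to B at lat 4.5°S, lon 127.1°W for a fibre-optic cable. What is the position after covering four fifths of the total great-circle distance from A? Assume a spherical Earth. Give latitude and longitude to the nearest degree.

≈ lat 14°S, lon 116°W

Write both endpoints as unit vectors p₁, p₂ with components (cos φ cos λ, cos φ sin λ, sin φ).
The central angle between the endpoints is δ = arccos(p₁·p₂) ≈ 1.274 rad (73.0°).
Interpolate at f = 4/5 with slerp weights a = sin((1−f)δ)/sin δ ≈ 0.264, b = sin(fδ)/sin δ ≈ 0.891.
p = a·p₁ + b·p₂ ≈ (-0.423, -0.873, -0.242); φ = arcsin(p_z) ≈ -13.99°, λ = atan2(p_y, p_x) ≈ -115.84°.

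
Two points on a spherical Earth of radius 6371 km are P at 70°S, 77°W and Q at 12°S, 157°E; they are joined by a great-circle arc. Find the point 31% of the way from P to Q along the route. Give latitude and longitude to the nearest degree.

≈ 68°S, 162°W

The haversine formula gives a central angle δ ≈ 1.572 rad (90.1°) between the endpoints.
Interpolate at f = 0.31 with slerp weights a = sin((1−f)δ)/sin δ ≈ 0.884, b = sin(fδ)/sin δ ≈ 0.468.
p = a·p₁ + b·p₂ ≈ (-0.354, -0.116, -0.928); φ = arcsin(p_z) ≈ -68.16°, λ = atan2(p_y, p_x) ≈ -161.88°.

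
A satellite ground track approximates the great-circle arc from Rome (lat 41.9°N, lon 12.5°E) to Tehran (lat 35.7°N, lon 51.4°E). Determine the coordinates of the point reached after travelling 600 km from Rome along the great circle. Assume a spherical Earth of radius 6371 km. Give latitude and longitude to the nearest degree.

Write both endpoints as unit vectors p₁, p₂ with components (cos φ cos λ, cos φ sin λ, sin φ).
The central angle between the endpoints is δ = arccos(p₁·p₂) ≈ 0.535 rad (30.7°). The total great-circle distance is δ·R ≈ 0.535 × 6371 ≈ 3410 km, so the target fraction is f = 600/3410 ≈ 0.176.
Interpolate at f ≈ 0.176 with slerp weights a = sin((1−f)δ)/sin δ ≈ 0.837, b = sin(fδ)/sin δ ≈ 0.184.
p = a·p₁ + b·p₂ ≈ (0.702, 0.252, 0.667); φ = arcsin(p_z) ≈ 41.80°, λ = atan2(p_y, p_x) ≈ 19.74°.

≈ lat 42°N, lon 20°E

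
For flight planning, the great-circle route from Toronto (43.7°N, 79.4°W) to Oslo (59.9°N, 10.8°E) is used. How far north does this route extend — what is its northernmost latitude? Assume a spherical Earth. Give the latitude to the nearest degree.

≈ 63°N

The great circle lies in the plane with unit normal n̂ = (p₁ × p₂)/|p₁ × p₂|.
Here n̂_z ≈ +0.452; the vertex latitude is φ_max = arccos|n̂_z| ≈ 63.1°.
Check via Clairaut: cos φ_max = |cos φ₁| · sin C = cos(43.7°)·sin(38.7°) ≈ 0.452, again giving ≈ 63.1°.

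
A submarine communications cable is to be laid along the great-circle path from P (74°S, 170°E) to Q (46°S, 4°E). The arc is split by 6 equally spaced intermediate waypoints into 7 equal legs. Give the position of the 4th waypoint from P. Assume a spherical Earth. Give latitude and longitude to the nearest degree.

The haversine formula gives a central angle δ ≈ 1.041 rad (59.6°) between the endpoints.
Interpolate at f = 4/7 with slerp weights a = sin((1−f)δ)/sin δ ≈ 0.500, b = sin(fδ)/sin δ ≈ 0.649.
p = a·p₁ + b·p₂ ≈ (0.314, 0.055, -0.948); φ = arcsin(p_z) ≈ -71.39°, λ = atan2(p_y, p_x) ≈ 10.00°.

≈ (71°S, 10°E)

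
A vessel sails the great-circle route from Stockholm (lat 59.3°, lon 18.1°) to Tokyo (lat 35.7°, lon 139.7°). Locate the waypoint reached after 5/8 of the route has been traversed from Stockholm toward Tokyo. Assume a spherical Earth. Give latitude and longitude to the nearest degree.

Convert each endpoint to a unit vector on the sphere (x = cos φ cos λ, y = cos φ sin λ, z = sin φ).
The central angle between the endpoints is δ = arccos(p₁·p₂) ≈ 1.282 rad (73.5°).
Interpolate at f = 5/8 with slerp weights a = sin((1−f)δ)/sin δ ≈ 0.482, b = sin(fδ)/sin δ ≈ 0.749.
p = a·p₁ + b·p₂ ≈ (-0.230, 0.470, 0.852); φ = arcsin(p_z) ≈ 58.44°, λ = atan2(p_y, p_x) ≈ 116.07°.

≈ lat 58°, lon 116°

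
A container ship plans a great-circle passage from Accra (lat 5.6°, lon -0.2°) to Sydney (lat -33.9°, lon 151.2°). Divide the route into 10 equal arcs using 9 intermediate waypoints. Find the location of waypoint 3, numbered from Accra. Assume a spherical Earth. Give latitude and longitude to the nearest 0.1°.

Convert each endpoint to a unit vector on the sphere (x = cos φ cos λ, y = cos φ sin λ, z = sin φ).
The central angle between the endpoints is δ = arccos(p₁·p₂) ≈ 2.465 rad (141.2°).
Interpolate at f = 3/10 with slerp weights a = sin((1−f)δ)/sin δ ≈ 1.578, b = sin(fδ)/sin δ ≈ 1.076.
p = a·p₁ + b·p₂ ≈ (0.788, 0.425, -0.446); φ = arcsin(p_z) ≈ -26.51°, λ = atan2(p_y, p_x) ≈ 28.34°.

≈ lat -26.5°, lon 28.3°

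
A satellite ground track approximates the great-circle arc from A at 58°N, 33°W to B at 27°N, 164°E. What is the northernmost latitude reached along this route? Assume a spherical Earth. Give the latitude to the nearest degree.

≈ 82°N

The great circle lies in the plane with unit normal n̂ = (p₁ × p₂)/|p₁ × p₂|.
Here n̂_z ≈ -0.138; the vertex latitude is φ_max = arccos|n̂_z| ≈ 82.0°.
Check via Clairaut: cos φ_max = |cos φ₁| · sin C = cos(58.0°)·sin(15.1°) ≈ 0.138, again giving ≈ 82.0°.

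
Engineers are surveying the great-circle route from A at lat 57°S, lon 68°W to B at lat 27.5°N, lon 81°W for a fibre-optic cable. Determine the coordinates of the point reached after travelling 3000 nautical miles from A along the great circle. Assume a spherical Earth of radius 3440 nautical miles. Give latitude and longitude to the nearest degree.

≈ lat 8°S, lon 77°W

Write both endpoints as unit vectors p₁, p₂ with components (cos φ cos λ, cos φ sin λ, sin φ).
The central angle between the endpoints is δ = arccos(p₁·p₂) ≈ 1.487 rad (85.2°). The total great-circle distance is δ·R ≈ 1.487 × 3440 ≈ 5116 nmi, so the target fraction is f = 3000/5116 ≈ 0.586.
Interpolate at f ≈ 0.586 with slerp weights a = sin((1−f)δ)/sin δ ≈ 0.579, b = sin(fδ)/sin δ ≈ 0.768.
p = a·p₁ + b·p₂ ≈ (0.225, -0.966, -0.131); φ = arcsin(p_z) ≈ -7.52°, λ = atan2(p_y, p_x) ≈ -76.90°.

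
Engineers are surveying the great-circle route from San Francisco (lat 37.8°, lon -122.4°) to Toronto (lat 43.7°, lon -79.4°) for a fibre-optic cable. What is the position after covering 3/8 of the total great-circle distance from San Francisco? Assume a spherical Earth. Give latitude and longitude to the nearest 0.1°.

From cos δ = sin φ₁ sin φ₂ + cos φ₁ cos φ₂ cos Δλ, the central angle is δ ≈ 0.571 rad (32.7°).
Interpolate at f = 3/8 with slerp weights a = sin((1−f)δ)/sin δ ≈ 0.646, b = sin(fδ)/sin δ ≈ 0.393.
p = a·p₁ + b·p₂ ≈ (-0.221, -0.711, 0.668); φ = arcsin(p_z) ≈ 41.90°, λ = atan2(p_y, p_x) ≈ -107.30°.

≈ lat 41.9°, lon -107.3°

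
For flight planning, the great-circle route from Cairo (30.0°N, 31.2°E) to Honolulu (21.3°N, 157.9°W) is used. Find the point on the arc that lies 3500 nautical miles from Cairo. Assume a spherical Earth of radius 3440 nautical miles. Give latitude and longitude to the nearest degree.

≈ 81°N, 108°E

Convert each endpoint to a unit vector on the sphere (x = cos φ cos λ, y = cos φ sin λ, z = sin φ).
The central angle between the endpoints is δ = arccos(p₁·p₂) ≈ 2.233 rad (128.0°). The total great-circle distance is δ·R ≈ 2.233 × 3440 ≈ 7683 nmi, so the target fraction is f = 3500/7683 ≈ 0.456.
Interpolate at f ≈ 0.456 with slerp weights a = sin((1−f)δ)/sin δ ≈ 1.189, b = sin(fδ)/sin δ ≈ 1.079.
p = a·p₁ + b·p₂ ≈ (-0.051, 0.155, 0.987); φ = arcsin(p_z) ≈ 80.60°, λ = atan2(p_y, p_x) ≈ 108.02°.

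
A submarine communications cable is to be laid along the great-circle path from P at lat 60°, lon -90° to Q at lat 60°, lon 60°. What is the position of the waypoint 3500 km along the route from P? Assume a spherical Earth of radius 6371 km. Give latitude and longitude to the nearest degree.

≈ lat 81°, lon 2°

Convert each endpoint to a unit vector on the sphere (x = cos φ cos λ, y = cos φ sin λ, z = sin φ).
The central angle between the endpoints is δ = arccos(p₁·p₂) ≈ 1.008 rad (57.8°). The total great-circle distance is δ·R ≈ 1.008 × 6371 ≈ 6422 km, so the target fraction is f = 3500/6422 ≈ 0.545.
Interpolate at f ≈ 0.545 with slerp weights a = sin((1−f)δ)/sin δ ≈ 0.524, b = sin(fδ)/sin δ ≈ 0.617.
p = a·p₁ + b·p₂ ≈ (0.154, 0.006, 0.988); φ = arcsin(p_z) ≈ 81.12°, λ = atan2(p_y, p_x) ≈ 2.06°.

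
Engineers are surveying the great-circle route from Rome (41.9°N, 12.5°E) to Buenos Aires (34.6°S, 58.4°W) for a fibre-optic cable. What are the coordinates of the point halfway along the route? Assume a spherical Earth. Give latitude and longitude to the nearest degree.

≈ 4°N, 25°W

Convert each endpoint to a unit vector on the sphere (x = cos φ cos λ, y = cos φ sin λ, z = sin φ).
The central angle between the endpoints is δ = arccos(p₁·p₂) ≈ 1.751 rad (100.3°).
Interpolate at f = 1/2 with slerp weights a = sin((1−f)δ)/sin δ ≈ 0.780, b = sin(fδ)/sin δ ≈ 0.780.
p = a·p₁ + b·p₂ ≈ (0.904, -0.421, 0.078); φ = arcsin(p_z) ≈ 4.47°, λ = atan2(p_y, p_x) ≈ -25.00°.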